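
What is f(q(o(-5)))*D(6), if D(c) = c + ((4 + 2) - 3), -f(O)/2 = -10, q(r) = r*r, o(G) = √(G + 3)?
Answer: 180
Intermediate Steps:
o(G) = √(3 + G)
q(r) = r²
f(O) = 20 (f(O) = -2*(-10) = 20)
D(c) = 3 + c (D(c) = c + (6 - 3) = c + 3 = 3 + c)
f(q(o(-5)))*D(6) = 20*(3 + 6) = 20*9 = 180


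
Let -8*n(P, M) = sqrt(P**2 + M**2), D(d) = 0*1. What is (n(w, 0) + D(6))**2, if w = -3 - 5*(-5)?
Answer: 121/16 ≈ 7.5625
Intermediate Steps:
D(d) = 0
w = 22 (w = -3 + 25 = 22)
n(P, M) = -sqrt(M**2 + P**2)/8 (n(P, M) = -sqrt(P**2 + M**2)/8 = -sqrt(M**2 + P**2)/8)
(n(w, 0) + D(6))**2 = (-sqrt(0**2 + 22**2)/8 + 0)**2 = (-sqrt(0 + 484)/8 + 0)**2 = (-sqrt(484)/8 + 0)**2 = (-1/8*22 + 0)**2 = (-11/4 + 0)**2 = (-11/4)**2 = 121/16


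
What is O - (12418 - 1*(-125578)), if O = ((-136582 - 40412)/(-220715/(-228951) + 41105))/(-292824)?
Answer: -21127496783411441777/153102240540760 ≈ -1.3800e+5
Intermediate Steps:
O = 2251275183/153102240540760 (O = -176994/(-220715*(-1/228951) + 41105)*(-1/292824) = -176994/(220715/228951 + 41105)*(-1/292824) = -176994/9411251570/228951*(-1/292824) = -176994*228951/9411251570*(-1/292824) = -20261476647/4705625785*(-1/292824) = 2251275183/153102240540760 ≈ 1.4704e-5)
O - (12418 - 1*(-125578)) = 2251275183/153102240540760 - (12418 - 1*(-125578)) = 2251275183/153102240540760 - (12418 + 125578) = 2251275183/153102240540760 - 1*137996 = 2251275183/153102240540760 - 137996 = -21127496783411441777/153102240540760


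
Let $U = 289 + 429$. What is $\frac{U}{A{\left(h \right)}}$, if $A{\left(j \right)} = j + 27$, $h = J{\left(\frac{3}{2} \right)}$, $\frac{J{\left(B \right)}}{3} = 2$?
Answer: $\frac{718}{33} \approx 21.758$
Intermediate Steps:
$J{\left(B \right)} = 6$ ($J{\left(B \right)} = 3 \cdot 2 = 6$)
$h = 6$
$A{\left(j \right)} = 27 + j$
$U = 718$
$\frac{U}{A{\left(h \right)}} = \frac{718}{27 + 6} = \frac{718}{33}$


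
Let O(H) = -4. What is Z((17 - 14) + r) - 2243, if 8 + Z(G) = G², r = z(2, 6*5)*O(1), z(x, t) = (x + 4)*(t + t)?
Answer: 2062718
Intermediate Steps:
z(x, t) = 2*t*(4 + x) (z(x, t) = (4 + x)*(2*t) = 2*t*(4 + x))
r = -1440 (r = (2*(6*5)*(4 + 2))*(-4) = (2*30*6)*(-4) = 360*(-4) = -1440)
Z(G) = -8 + G²
Z((17 - 14) + r) - 2243 = (-8 + ((17 - 14) - 1440)²) - 2243 = (-8 + (3 - 1440)²) - 2243 = (-8 + (-1437)²) - 2243 = (-8 + 2064969) - 2243 = 2064961 - 2243 = 2062718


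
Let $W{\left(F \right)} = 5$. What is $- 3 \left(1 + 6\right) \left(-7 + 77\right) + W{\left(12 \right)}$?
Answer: $-1465$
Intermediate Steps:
$- 3 \left(1 + 6\right) \left(-7 + 77\right) + W{\left(12 \right)} = - 3 \left(1 + 6\right) \left(-7 + 77\right) + 5 = \left(-3\right) 7 \cdot 70 + 5 = \left(-21\right) 70 + 5 = -1470 + 5 = -1465$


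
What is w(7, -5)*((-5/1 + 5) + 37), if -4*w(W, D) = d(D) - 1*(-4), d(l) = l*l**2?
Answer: 4477/4 ≈ 1119.3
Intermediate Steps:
d(l) = l**3
w(W, D) = -1 - D**3/4 (w(W, D) = -(D**3 - 1*(-4))/4 = -(D**3 + 4)/4 = -(4 + D**3)/4 = -1 - D**3/4)
w(7, -5)*((-5/1 + 5) + 37) = (-1 - 1/4*(-5)**3)*((-5/1 + 5) + 37) = (-1 - 1/4*(-125))*((1*(-5) + 5) + 37) = (-1 + 125/4)*((-5 + 5) + 37) = 121*(0 + 37)/4 = (121/4)*37 = 4477/4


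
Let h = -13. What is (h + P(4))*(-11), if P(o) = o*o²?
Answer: -561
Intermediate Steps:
P(o) = o³
(h + P(4))*(-11) = (-13 + 4³)*(-11) = (-13 + 64)*(-11) = 51*(-11) = -561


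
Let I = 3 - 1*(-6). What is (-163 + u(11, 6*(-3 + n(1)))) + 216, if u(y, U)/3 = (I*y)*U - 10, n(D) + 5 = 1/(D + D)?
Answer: -13342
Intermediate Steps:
I = 9 (I = 3 + 6 = 9)
n(D) = -5 + 1/(2*D) (n(D) = -5 + 1/(D + D) = -5 + 1/(2*D))
u(y, U) = -30 + 27*U*y (u(y, U) = 3*((9*y)*U - 10) = 3*(9*U*y - 10) = 3*(-10 + 9*U*y) = -30 + 27*U*y)
(-163 + u(11, 6*(-3 + n(1)))) + 216 = (-163 + (-30 + 27*(6*(-3 + (-5 + (½)/1)))*11)) + 216 = (-163 + (-30 + 27*(6*(-3 + (-5 + (½)*1)))*11)) + 216 = (-163 + (-30 + 27*(6*(-3 + (-5 + ½)))*11)) + 216 = (-163 + (-30 + 27*(6*(-3 - 9/2))*11)) + 216 = (-163 + (-30 + 27*(6*(-15/2))*11)) + 216 = (-163 + (-30 + 27*(-45)*11)) + 216 = (-163 + (-30 - 13365)) + 216 = (-163 - 13395) + 216 = -13558 + 216 = -13342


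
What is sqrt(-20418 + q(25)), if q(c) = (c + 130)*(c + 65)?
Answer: 14*I*sqrt(33) ≈ 80.424*I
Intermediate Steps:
q(c) = (65 + c)*(130 + c) (q(c) = (130 + c)*(65 + c) = (65 + c)*(130 + c))
sqrt(-20418 + q(25)) = sqrt(-20418 + (8450 + 25**2 + 195*25)) = sqrt(-20418 + (8450 + 625 + 4875)) = sqrt(-20418 + 13950) = sqrt(-6468) = 14*I*sqrt(33)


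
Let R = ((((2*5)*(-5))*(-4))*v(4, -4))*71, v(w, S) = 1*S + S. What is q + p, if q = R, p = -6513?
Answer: -120113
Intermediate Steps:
v(w, S) = 2*S (v(w, S) = S + S = 2*S)
R = -113600 (R = ((((2*5)*(-5))*(-4))*(2*(-4)))*71 = (((10*(-5))*(-4))*(-8))*71 = (-50*(-4)*(-8))*71 = (200*(-8))*71 = -1600*71 = -113600)
q = -113600
q + p = -113600 - 6513 = -120113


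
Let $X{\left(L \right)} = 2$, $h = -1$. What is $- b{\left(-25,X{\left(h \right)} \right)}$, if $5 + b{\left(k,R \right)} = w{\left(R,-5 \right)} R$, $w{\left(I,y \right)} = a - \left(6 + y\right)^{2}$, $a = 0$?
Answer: $7$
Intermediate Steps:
$w{\left(I,y \right)} = - \left(6 + y\right)^{2}$ ($w{\left(I,y \right)} = 0 - \left(6 + y\right)^{2} = - \left(6 + y\right)^{2}$)
$b{\left(k,R \right)} = -5 - R$ ($b{\left(k,R \right)} = -5 + - \left(6 - 5\right)^{2} R = -5 + - 1^{2} R = -5 + \left(-1\right) 1 R = -5 - R$)
$- b{\left(-25,X{\left(h \right)} \right)} = - (-5 - 2) = \left(-1\right) \left(-7\right) = 7$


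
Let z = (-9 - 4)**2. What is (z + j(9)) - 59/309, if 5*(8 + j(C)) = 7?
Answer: 250613/1545 ≈ 162.21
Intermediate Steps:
j(C) = -33/5 (j(C) = -8 + (1/5)*7 = -8 + 7/5 = -33/5)
z = 169 (z = (-13)**2 = 169)
(z + j(9)) - 59/309 = (169 - 33/5) - 59/309 = 812/5 - 59*1/309 = 812/5 - 59/309 = 250613/1545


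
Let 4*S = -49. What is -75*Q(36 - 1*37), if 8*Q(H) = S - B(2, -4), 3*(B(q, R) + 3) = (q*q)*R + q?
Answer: 1375/32 ≈ 42.969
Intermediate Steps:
B(q, R) = -3 + q/3 + R*q²/3 (B(q, R) = -3 + ((q*q)*R + q)/3 = -3 + (q²*R + q)/3 = -3 + (R*q² + q)/3 = -3 + (q + R*q²)/3 = -3 + (q/3 + R*q²/3) = -3 + q/3 + R*q²/3)
S = -49/4 (S = (¼)*(-49) = -49/4 ≈ -12.250)
Q(H) = -55/96 (Q(H) = (-49/4 - (-3 + (⅓)*2 + (⅓)*(-4)*2²))/8 = (-49/4 - (-3 + ⅔ + (⅓)*(-4)*4))/8 = (-49/4 - (-3 + ⅔ - 16/3))/8 = (-49/4 - 1*(-23/3))/8 = (-49/4 + 23/3)/8 = (⅛)*(-55/12) = -55/96)
-75*Q(36 - 1*37) = -75*(-55/96) = 1375/32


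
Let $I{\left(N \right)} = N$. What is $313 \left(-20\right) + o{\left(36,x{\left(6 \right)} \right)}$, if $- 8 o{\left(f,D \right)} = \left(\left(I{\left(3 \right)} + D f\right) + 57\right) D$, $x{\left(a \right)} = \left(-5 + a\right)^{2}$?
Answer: $-6272$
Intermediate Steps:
$o{\left(f,D \right)} = - \frac{D \left(60 + D f\right)}{8}$ ($o{\left(f,D \right)} = - \frac{\left(\left(3 + D f\right) + 57\right) D}{8} = - \frac{\left(60 + D f\right) D}{8} = - \frac{D \left(60 + D f\right)}{8}$)
$313 \left(-20\right) + o{\left(36,x{\left(6 \right)} \right)} = 313 \left(-20\right) - \frac{\left(-5 + 6\right)^{2} \left(60 + \left(-5 + 6\right)^{2} \cdot 36\right)}{8} = -6260 - \frac{1^{2} \left(60 + 1^{2} \cdot 36\right)}{8} = -6260 - \frac{60 + 1 \cdot 36}{8} = -6260 - \frac{60 + 36}{8} = -6260 - \frac{1}{8} \cdot 96 = -6260 - 12 = -6272$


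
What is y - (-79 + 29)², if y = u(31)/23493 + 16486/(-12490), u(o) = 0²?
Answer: -15620743/6245 ≈ -2501.3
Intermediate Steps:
u(o) = 0
y = -8243/6245 (y = 0/23493 + 16486/(-12490) = 0*(1/23493) + 16486*(-1/12490) = 0 - 8243/6245 = -8243/6245 ≈ -1.3199)
y - (-79 + 29)² = -8243/6245 - (-79 + 29)² = -8243/6245 - 1*(-50)² = -8243/6245 - 1*2500 = -8243/6245 - 2500 = -15620743/6245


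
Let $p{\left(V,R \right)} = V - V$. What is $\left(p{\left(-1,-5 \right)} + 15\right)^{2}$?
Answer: $225$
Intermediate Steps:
$p{\left(V,R \right)} = 0$
$\left(p{\left(-1,-5 \right)} + 15\right)^{2} = \left(0 + 15\right)^{2} = 15^{2} = 225$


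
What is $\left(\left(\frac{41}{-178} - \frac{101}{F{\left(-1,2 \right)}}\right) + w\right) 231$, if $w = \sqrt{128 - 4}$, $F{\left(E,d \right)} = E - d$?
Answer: $\frac{1374835}{178} + 462 \sqrt{31} \approx 10296.0$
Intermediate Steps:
$w = 2 \sqrt{31}$ ($w = \sqrt{124} = 2 \sqrt{31} \approx 11.136$)
$\left(\left(\frac{41}{-178} - \frac{101}{F{\left(-1,2 \right)}}\right) + w\right) 231 = \left(\left(\frac{41}{-178} - \frac{101}{-1 - 2}\right) + 2 \sqrt{31}\right) 231 = \left(\left(41 \left(- \frac{1}{178}\right) - \frac{101}{-1 - 2}\right) + 2 \sqrt{31}\right) 231 = \left(\left(- \frac{41}{178} - \frac{101}{-3}\right) + 2 \sqrt{31}\right) 231 = \left(\left(- \frac{41}{178} - - \frac{101}{3}\right) + 2 \sqrt{31}\right) 231 = \left(\left(- \frac{41}{178} + \frac{101}{3}\right) + 2 \sqrt{31}\right) 231 = \left(\frac{17855}{534} + 2 \sqrt{31}\right) 231 = \frac{1374835}{178} + 462 \sqrt{31}$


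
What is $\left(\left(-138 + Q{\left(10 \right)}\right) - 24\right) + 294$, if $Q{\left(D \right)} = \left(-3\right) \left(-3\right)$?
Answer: $141$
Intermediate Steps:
$Q{\left(D \right)} = 9$
$\left(\left(-138 + Q{\left(10 \right)}\right) - 24\right) + 294 = \left(\left(-138 + 9\right) - 24\right) + 294 = \left(-129 - 24\right) + 294 = -153 + 294 = 141$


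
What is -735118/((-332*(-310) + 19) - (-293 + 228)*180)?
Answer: -735118/114639 ≈ -6.4125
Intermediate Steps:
-735118/((-332*(-310) + 19) - (-293 + 228)*180) = -735118/((102920 + 19) - (-65)*180) = -735118/(102939 - 1*(-11700)) = -735118/(102939 + 11700) = -735118/114639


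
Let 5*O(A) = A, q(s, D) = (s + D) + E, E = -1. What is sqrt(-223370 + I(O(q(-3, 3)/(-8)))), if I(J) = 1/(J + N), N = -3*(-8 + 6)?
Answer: I*sqrt(12973543330)/241 ≈ 472.62*I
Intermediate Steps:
N = 6 (N = -3*(-2) = 6)
q(s, D) = -1 + D + s (q(s, D) = (s + D) - 1 = (D + s) - 1 = -1 + D + s)
O(A) = A/5
I(J) = 1/(6 + J) (I(J) = 1/(J + 6) = 1/(6 + J))
sqrt(-223370 + I(O(q(-3, 3)/(-8)))) = sqrt(-223370 + 1/(6 + ((-1 + 3 - 3)/(-8))/5)) = sqrt(-223370 + 1/(6 + (-1*(-1/8))/5)) = sqrt(-223370 + 1/(6 + (1/5)*(1/8))) = sqrt(-223370 + 1/(6 + 1/40)) = sqrt(-223370 + 1/(241/40)) = sqrt(-223370 + 40/241) = sqrt(-53832130/241) = I*sqrt(12973543330)/241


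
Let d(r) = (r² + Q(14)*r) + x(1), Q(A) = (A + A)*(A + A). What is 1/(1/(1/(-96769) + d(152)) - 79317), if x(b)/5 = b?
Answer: -13768003012/1092036694806035 ≈ -1.2608e-5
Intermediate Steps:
Q(A) = 4*A² (Q(A) = (2*A)*(2*A) = 4*A²)
x(b) = 5*b
d(r) = 5 + r² + 784*r (d(r) = (r² + (4*14²)*r) + 5*1 = (r² + (4*196)*r) + 5 = (r² + 784*r) + 5 = 5 + r² + 784*r)
1/(1/(1/(-96769) + d(152)) - 79317) = 1/(1/(1/(-96769) + (5 + 152² + 784*152)) - 79317) = 1/(1/(-1/96769 + (5 + 23104 + 119168)) - 79317) = 1/(1/(-1/96769 + 142277) - 79317) = 1/(1/(13768003012/96769) - 79317) = 1/(96769/13768003012 - 79317) = 1/(-1092036694806035/13768003012) = -13768003012/1092036694806035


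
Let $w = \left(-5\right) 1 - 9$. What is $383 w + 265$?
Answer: $-5097$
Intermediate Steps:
$w = -14$ ($w = -5 - 9 = -14$)
$383 w + 265 = 383 \left(-14\right) + 265 = -5362 + 265 = -5097$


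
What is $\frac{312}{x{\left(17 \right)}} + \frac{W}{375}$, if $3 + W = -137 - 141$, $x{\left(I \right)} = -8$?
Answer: $- \frac{14906}{375} \approx -39.749$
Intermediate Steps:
$W = -281$ ($W = -3 - 278 = -281$)
$\frac{312}{x{\left(17 \right)}} + \frac{W}{375} = \frac{312}{-8} - \frac{281}{375} = 312 \left(- \frac{1}{8}\right) - \frac{281}{375} = -39 - \frac{281}{375} = - \frac{14906}{375}$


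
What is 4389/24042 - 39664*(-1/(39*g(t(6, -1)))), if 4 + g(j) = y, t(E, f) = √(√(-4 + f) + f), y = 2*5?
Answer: 159104819/937638 ≈ 169.69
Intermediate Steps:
y = 10
t(E, f) = √(f + √(-4 + f))
g(j) = 6 (g(j) = -4 + 10 = 6)
4389/24042 - 39664*(-1/(39*g(t(6, -1)))) = 4389/24042 - 39664/(6*(-39)) = 4389*(1/24042) - 39664/(-234) = 1463/8014 - 39664*(-1/234) = 1463/8014 + 19832/117 = 159104819/937638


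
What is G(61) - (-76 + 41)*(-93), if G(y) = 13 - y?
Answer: -3303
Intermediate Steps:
G(61) - (-76 + 41)*(-93) = (13 - 1*61) - (-76 + 41)*(-93) = (13 - 61) - (-35)*(-93) = -48 - 1*3255 = -48 - 3255 = -3303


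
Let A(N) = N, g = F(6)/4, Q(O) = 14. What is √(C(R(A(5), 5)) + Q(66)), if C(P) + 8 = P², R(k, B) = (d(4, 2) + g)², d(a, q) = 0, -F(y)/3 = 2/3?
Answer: √97/4 ≈ 2.4622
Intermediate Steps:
F(y) = -2 (F(y) = -6/3 = -3*⅔ = -2)
g = -½ (g = -2/4 = -2*¼ = -½ ≈ -0.50000)
R(k, B) = ¼ (R(k, B) = (0 - ½)² = (-½)² = ¼)
C(P) = -8 + P²
√(C(R(A(5), 5)) + Q(66)) = √((-8 + (¼)²) + 14) = √((-8 + 1/16) + 14) = √(-127/16 + 14) = √(97/16) = √97/4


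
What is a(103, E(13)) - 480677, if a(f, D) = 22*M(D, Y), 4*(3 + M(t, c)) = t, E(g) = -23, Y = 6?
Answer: -961739/2 ≈ -4.8087e+5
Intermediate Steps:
M(t, c) = -3 + t/4
a(f, D) = -66 + 11*D/2 (a(f, D) = 22*(-3 + D/4) = -66 + 11*D/2)
a(103, E(13)) - 480677 = (-66 + (11/2)*(-23)) - 480677 = (-66 - 253/2) - 480677 = -385/2 - 480677 = -961739/2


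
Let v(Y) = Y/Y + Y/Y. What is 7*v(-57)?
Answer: 14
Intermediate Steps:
v(Y) = 2 (v(Y) = 1 + 1 = 2)
7*v(-57) = 7*2 = 14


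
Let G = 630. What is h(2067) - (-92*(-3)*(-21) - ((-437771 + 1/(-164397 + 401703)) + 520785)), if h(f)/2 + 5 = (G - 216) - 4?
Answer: 21267363721/237306 ≈ 89620.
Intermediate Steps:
h(f) = 810 (h(f) = -10 + 2*((630 - 216) - 4) = -10 + 2*(414 - 4) = -10 + 2*410 = -10 + 820 = 810)
h(2067) - (-92*(-3)*(-21) - ((-437771 + 1/(-164397 + 401703)) + 520785)) = 810 - (-92*(-3)*(-21) - ((-437771 + 1/(-164397 + 401703)) + 520785)) = 810 - (276*(-21) - ((-437771 + 1/237306) + 520785)) = 810 - (-5796 - ((-437771 + 1/237306) + 520785)) = 810 - (-5796 - (-103885684925/237306 + 520785)) = 810 - (-5796 - 1*19699720285/237306) = 810 - (-5796 - 19699720285/237306) = 810 - 1*(-21075145861/237306) = 810 + 21075145861/237306 = 21267363721/237306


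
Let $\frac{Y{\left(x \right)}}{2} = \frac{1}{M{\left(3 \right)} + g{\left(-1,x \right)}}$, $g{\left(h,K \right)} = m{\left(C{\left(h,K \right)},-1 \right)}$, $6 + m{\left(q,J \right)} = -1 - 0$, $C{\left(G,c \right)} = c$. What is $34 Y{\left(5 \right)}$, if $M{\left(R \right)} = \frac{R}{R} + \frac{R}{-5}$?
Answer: $- \frac{340}{33} \approx -10.303$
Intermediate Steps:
$m{\left(q,J \right)} = -7$ ($m{\left(q,J \right)} = -6 - 1 = -7$)
$M{\left(R \right)} = 1 - \frac{R}{5}$ ($M{\left(R \right)} = 1 + R \left(- \frac{1}{5}\right) = 1 - \frac{R}{5}$)
$g{\left(h,K \right)} = -7$
$Y{\left(x \right)} = - \frac{10}{33}$ ($Y{\left(x \right)} = \frac{2}{\left(1 - \frac{3}{5}\right) - 7} = \frac{2}{\frac{2}{5} - 7} = \frac{2}{- \frac{33}{5}} = 2 \left(- \frac{5}{33}\right) = - \frac{10}{33}$)
$34 Y{\left(5 \right)} = 34 \left(- \frac{10}{33}\right) = - \frac{340}{33}$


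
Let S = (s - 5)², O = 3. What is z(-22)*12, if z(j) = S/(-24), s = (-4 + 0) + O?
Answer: -18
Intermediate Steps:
s = -1 (s = (-4 + 0) + 3 = -4 + 3 = -1)
S = 36 (S = (-1 - 5)² = (-6)² = 36)
z(j) = -3/2 (z(j) = 36/(-24) = 36*(-1/24) = -3/2)
z(-22)*12 = -3/2*12 = -18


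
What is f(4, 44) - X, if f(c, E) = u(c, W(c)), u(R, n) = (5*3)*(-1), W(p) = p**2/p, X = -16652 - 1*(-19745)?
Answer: -3108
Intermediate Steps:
X = 3093 (X = -16652 + 19745 = 3093)
W(p) = p
u(R, n) = -15 (u(R, n) = 15*(-1) = -15)
f(c, E) = -15
f(4, 44) - X = -15 - 1*3093 = -15 - 3093 = -3108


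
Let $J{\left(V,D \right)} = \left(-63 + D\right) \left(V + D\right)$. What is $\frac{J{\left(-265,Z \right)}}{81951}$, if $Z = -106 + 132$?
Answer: $\frac{8843}{81951} \approx 0.10791$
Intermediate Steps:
$Z = 26$
$J{\left(V,D \right)} = \left(-63 + D\right) \left(D + V\right)$
$\frac{J{\left(-265,Z \right)}}{81951} = \frac{26^{2} - 1638 - -16695 + 26 \left(-265\right)}{81951} = \left(676 - 1638 + 16695 - 6890\right) \frac{1}{81951} = 8843 \cdot \frac{1}{81951} = \frac{8843}{81951}$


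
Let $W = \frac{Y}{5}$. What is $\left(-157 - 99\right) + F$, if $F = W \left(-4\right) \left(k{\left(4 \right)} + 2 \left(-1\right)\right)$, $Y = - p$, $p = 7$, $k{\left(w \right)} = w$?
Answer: $- \frac{1224}{5} \approx -244.8$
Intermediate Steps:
$Y = -7$ ($Y = \left(-1\right) 7 = -7$)
$W = - \frac{7}{5} \approx -1.4$
$F = \frac{56}{5}$ ($F = \left(- \frac{7}{5}\right) \left(-4\right) \left(4 + 2 \left(-1\right)\right) = \frac{28 \left(4 - 2\right)}{5} = \frac{28}{5} \cdot 2 = \frac{56}{5} \approx 11.2$)
$\left(-157 - 99\right) + F = \left(-157 - 99\right) + \frac{56}{5} = -256 + \frac{56}{5} = - \frac{1224}{5}$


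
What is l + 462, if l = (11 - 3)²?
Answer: 526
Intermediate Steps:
l = 64 (l = 8² = 64)
l + 462 = 64 + 462 = 526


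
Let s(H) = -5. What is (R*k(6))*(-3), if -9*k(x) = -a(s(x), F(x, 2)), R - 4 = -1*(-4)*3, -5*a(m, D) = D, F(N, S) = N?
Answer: 32/5 ≈ 6.4000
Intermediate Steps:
a(m, D) = -D/5
R = 16 (R = 4 - 1*(-4)*3 = 4 + 4*3 = 4 + 12 = 16)
k(x) = -x/45 (k(x) = -(-1)*(-x/5)/9 = -x/45)
(R*k(6))*(-3) = (16*(-1/45*6))*(-3) = (16*(-2/15))*(-3) = -32/15*(-3) = 32/5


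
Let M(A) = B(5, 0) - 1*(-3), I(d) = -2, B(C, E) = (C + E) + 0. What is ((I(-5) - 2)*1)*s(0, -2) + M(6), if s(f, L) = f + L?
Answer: 16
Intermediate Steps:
B(C, E) = C + E
s(f, L) = L + f
M(A) = 8 (M(A) = (5 + 0) - 1*(-3) = 5 + 3 = 8)
((I(-5) - 2)*1)*s(0, -2) + M(6) = ((-2 - 2)*1)*(-2 + 0) + 8 = -4*1*(-2) + 8 = -4*(-2) + 8 = 8 + 8 = 16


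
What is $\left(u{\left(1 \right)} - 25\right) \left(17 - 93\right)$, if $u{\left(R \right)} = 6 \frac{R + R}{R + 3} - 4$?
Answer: $1976$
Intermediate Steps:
$u{\left(R \right)} = -4 + \frac{12 R}{3 + R}$ ($u{\left(R \right)} = 6 \frac{2 R}{3 + R} - 4 = \frac{12 R}{3 + R} - 4 = -4 + \frac{12 R}{3 + R}$)
$\left(u{\left(1 \right)} - 25\right) \left(17 - 93\right) = \left(\frac{4 \left(-3 + 2 \cdot 1\right)}{3 + 1} - 25\right) \left(17 - 93\right) = \left(\frac{4 \left(-3 + 2\right)}{4} - 25\right) \left(-76\right) = \left(4 \cdot \frac{1}{4} \left(-1\right) - 25\right) \left(-76\right) = \left(-1 - 25\right) \left(-76\right) = \left(-26\right) \left(-76\right) = 1976$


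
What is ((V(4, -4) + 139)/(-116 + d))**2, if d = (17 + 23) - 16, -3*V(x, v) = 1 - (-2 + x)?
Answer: 43681/19044 ≈ 2.2937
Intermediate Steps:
V(x, v) = -1 + x/3 (V(x, v) = -(1 - (-2 + x))/3 = -(1 + (2 - x))/3 = -(3 - x)/3 = -1 + x/3)
d = 24 (d = 40 - 16 = 24)
((V(4, -4) + 139)/(-116 + d))**2 = (((-1 + (1/3)*4) + 139)/(-116 + 24))**2 = (((-1 + 4/3) + 139)/(-92))**2 = ((1/3 + 139)*(-1/92))**2 = ((418/3)*(-1/92))**2 = (-209/138)**2 = 43681/19044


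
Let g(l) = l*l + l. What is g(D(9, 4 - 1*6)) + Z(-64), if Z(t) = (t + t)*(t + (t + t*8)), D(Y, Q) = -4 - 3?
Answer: 81962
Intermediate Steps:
D(Y, Q) = -7
Z(t) = 20*t² (Z(t) = (2*t)*(t + (t + 8*t)) = (2*t)*(t + 9*t) = (2*t)*(10*t) = 20*t²)
g(l) = l + l² (g(l) = l² + l = l + l²)
g(D(9, 4 - 1*6)) + Z(-64) = -7*(1 - 7) + 20*(-64)² = -7*(-6) + 20*4096 = 42 + 81920 = 81962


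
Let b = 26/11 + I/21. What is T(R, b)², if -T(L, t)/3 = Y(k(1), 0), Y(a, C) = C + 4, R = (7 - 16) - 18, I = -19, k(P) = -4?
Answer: 144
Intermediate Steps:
R = -27 (R = -9 - 18 = -27)
Y(a, C) = 4 + C
b = 337/231 (b = 26/11 - 19/21 = 337/231 ≈ 1.4589)
T(L, t) = -12 (T(L, t) = -3*(4 + 0) = -3*4 = -12)
T(R, b)² = (-12)² = 144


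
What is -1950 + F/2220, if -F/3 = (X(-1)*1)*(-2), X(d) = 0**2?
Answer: -1950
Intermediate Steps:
X(d) = 0
F = 0 (F = -3*0*1*(-2) = -0*(-2) = -3*0 = 0)
-1950 + F/2220 = -1950 + 0/2220 = -1950 + 0*(1/2220) = -1950 + 0 = -1950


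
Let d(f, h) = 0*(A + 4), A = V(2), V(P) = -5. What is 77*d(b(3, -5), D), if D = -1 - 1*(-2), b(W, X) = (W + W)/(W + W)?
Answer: 0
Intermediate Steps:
A = -5
b(W, X) = 1 (b(W, X) = (2*W)/((2*W)) = (2*W)*(1/(2*W)) = 1)
D = 1 (D = -1 + 2 = 1)
d(f, h) = 0 (d(f, h) = 0*(-5 + 4) = 0*(-1) = 0)
77*d(b(3, -5), D) = 77*0 = 0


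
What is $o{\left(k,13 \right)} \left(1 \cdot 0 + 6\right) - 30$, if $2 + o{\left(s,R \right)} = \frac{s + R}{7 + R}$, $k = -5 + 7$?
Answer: $- \frac{75}{2} \approx -37.5$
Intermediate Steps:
$k = 2$
$o{\left(s,R \right)} = -2 + \frac{R + s}{7 + R}$ ($o{\left(s,R \right)} = -2 + \frac{s + R}{7 + R} = -2 + \frac{R + s}{7 + R}$)
$o{\left(k,13 \right)} \left(1 \cdot 0 + 6\right) - 30 = \frac{-14 + 2 - 13}{7 + 13} \left(1 \cdot 0 + 6\right) - 30 = \frac{-14 + 2 - 13}{20} \left(0 + 6\right) - 30 = \frac{1}{20} \left(-25\right) 6 - 30 = \left(- \frac{5}{4}\right) 6 - 30 = - \frac{15}{2} - 30 = - \frac{75}{2}$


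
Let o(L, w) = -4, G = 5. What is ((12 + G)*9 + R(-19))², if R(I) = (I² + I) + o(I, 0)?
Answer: 241081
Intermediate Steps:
R(I) = -4 + I + I² (R(I) = (I² + I) - 4 = (I + I²) - 4 = -4 + I + I²)
((12 + G)*9 + R(-19))² = ((12 + 5)*9 + (-4 - 19 + (-19)²))² = (17*9 + (-4 - 19 + 361))² = (153 + 338)² = 491² = 241081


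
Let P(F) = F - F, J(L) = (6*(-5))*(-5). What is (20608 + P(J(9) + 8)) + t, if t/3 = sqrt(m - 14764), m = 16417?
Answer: 20608 + 3*sqrt(1653) ≈ 20730.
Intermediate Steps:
J(L) = 150 (J(L) = -30*(-5) = 150)
t = 3*sqrt(1653) (t = 3*sqrt(16417 - 14764) = 3*sqrt(1653) ≈ 121.97)
P(F) = 0
(20608 + P(J(9) + 8)) + t = (20608 + 0) + 3*sqrt(1653) = 20608 + 3*sqrt(1653)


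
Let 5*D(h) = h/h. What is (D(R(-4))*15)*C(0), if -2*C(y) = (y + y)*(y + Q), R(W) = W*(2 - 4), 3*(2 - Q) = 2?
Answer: 0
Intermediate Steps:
Q = 4/3 (Q = 2 - ⅓*2 = 2 - ⅔ = 4/3 ≈ 1.3333)
R(W) = -2*W (R(W) = W*(-2) = -2*W)
D(h) = ⅕ (D(h) = (h/h)/5 = (⅕)*1 = ⅕)
C(y) = -y*(4/3 + y) (C(y) = -(y + y)*(y + 4/3)/2 = -2*y*(4/3 + y)/2 = -y*(4/3 + y))
(D(R(-4))*15)*C(0) = ((⅕)*15)*(-⅓*0*(4 + 3*0)) = 3*(-⅓*0*(4 + 0)) = 3*(-⅓*0*4) = 3*0 = 0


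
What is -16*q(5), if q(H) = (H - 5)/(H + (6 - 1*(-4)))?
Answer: 0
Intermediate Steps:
q(H) = (-5 + H)/(10 + H) (q(H) = (-5 + H)/(H + (6 + 4)) = (-5 + H)/(H + 10) = (-5 + H)/(10 + H))
-16*q(5) = -16*(-5 + 5)/(10 + 5) = -16*0/15 = -16*0 = 0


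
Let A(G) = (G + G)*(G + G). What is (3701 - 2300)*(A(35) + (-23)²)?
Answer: 7606029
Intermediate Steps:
A(G) = 4*G² (A(G) = (2*G)*(2*G) = 4*G²)
(3701 - 2300)*(A(35) + (-23)²) = (3701 - 2300)*(4*35² + (-23)²) = 1401*(4*1225 + 529) = 1401*(4900 + 529) = 1401*5429 = 7606029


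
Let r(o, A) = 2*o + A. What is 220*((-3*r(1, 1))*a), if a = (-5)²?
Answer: -49500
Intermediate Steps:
r(o, A) = A + 2*o
a = 25
220*((-3*r(1, 1))*a) = 220*(-3*(1 + 2*1)*25) = 220*(-3*(1 + 2)*25) = 220*(-3*3*25) = 220*(-9*25) = 220*(-225) = -49500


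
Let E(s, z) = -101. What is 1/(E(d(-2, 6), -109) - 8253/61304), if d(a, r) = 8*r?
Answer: -61304/6199957 ≈ -0.0098878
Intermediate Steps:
1/(E(d(-2, 6), -109) - 8253/61304) = 1/(-101 - 8253/61304) = 1/(-6199957/61304) = -61304/6199957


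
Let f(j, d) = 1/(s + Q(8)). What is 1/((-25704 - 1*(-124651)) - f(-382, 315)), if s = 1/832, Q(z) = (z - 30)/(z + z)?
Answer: 1143/113097253 ≈ 1.0106e-5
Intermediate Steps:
Q(z) = (-30 + z)/(2*z) (Q(z) = (-30 + z)/((2*z)) = (-30 + z)*(1/(2*z)) = (-30 + z)/(2*z))
s = 1/832 ≈ 0.0012019
f(j, d) = -832/1143 (f(j, d) = 1/(1/832 + (½)*(-30 + 8)/8) = 1/(1/832 + (½)*(⅛)*(-22)) = 1/(1/832 - 11/8) = 1/(-1143/832) = -832/1143)
1/((-25704 - 1*(-124651)) - f(-382, 315)) = 1/((-25704 - 1*(-124651)) - 1*(-832/1143)) = 1/((-25704 + 124651) + 832/1143) = 1/(98947 + 832/1143) = 1/(113097253/1143) = 1143/113097253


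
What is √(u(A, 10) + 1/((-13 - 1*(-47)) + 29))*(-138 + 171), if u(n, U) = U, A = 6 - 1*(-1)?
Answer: 11*√4417/7 ≈ 104.44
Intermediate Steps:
A = 7 (A = 6 + 1 = 7)
√(u(A, 10) + 1/((-13 - 1*(-47)) + 29))*(-138 + 171) = √(10 + 1/((-13 - 1*(-47)) + 29))*(-138 + 171) = √(10 + 1/((-13 + 47) + 29))*33 = √(10 + 1/(34 + 29))*33 = √(10 + 1/63)*33 = √(631/63)*33 = (√4417/21)*33 = 11*√4417/7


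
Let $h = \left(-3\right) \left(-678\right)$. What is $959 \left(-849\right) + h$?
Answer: $-812157$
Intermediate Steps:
$h = 2034$
$959 \left(-849\right) + h = 959 \left(-849\right) + 2034 = -814191 + 2034 = -812157$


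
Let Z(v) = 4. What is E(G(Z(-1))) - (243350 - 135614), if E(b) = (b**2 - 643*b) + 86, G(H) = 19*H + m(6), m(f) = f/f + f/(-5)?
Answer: -3766094/25 ≈ -1.5064e+5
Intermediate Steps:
m(f) = 1 - f/5 (m(f) = 1 + f*(-1/5) = 1 - f/5)
G(H) = -1/5 + 19*H (G(H) = 19*H + (1 - 1/5*6) = 19*H + (1 - 6/5) = 19*H - 1/5 = -1/5 + 19*H)
E(b) = 86 + b**2 - 643*b
E(G(Z(-1))) - (243350 - 135614) = (86 + (-1/5 + 19*4)**2 - 643*(-1/5 + 19*4)) - (243350 - 135614) = (86 + (-1/5 + 76)**2 - 643*(-1/5 + 76)) - 1*107736 = (86 + (379/5)**2 - 643*379/5) - 107736 = (86 + 143641/25 - 243697/5) - 107736 = -1072694/25 - 107736 = -3766094/25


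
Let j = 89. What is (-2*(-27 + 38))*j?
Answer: -1958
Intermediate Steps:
(-2*(-27 + 38))*j = -2*(-27 + 38)*89 = -2*11*89 = -22*89 = -1958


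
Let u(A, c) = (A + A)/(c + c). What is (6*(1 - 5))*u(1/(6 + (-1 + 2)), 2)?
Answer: -12/7 ≈ -1.7143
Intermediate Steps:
u(A, c) = A/c (u(A, c) = (2*A)/((2*c)) = (2*A)*(1/(2*c)) = A/c)
(6*(1 - 5))*u(1/(6 + (-1 + 2)), 2) = (6*(1 - 5))*(1/((6 + (-1 + 2))*2)) = (6*(-4))*((1/2)/(6 + 1)) = -24/(7*2) = -24*1/14 = -12/7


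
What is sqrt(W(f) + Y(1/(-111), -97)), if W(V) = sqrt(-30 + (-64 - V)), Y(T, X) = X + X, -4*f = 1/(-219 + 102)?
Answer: sqrt(-1180296 + 78*I*sqrt(571909))/78 ≈ 0.34794 + 13.933*I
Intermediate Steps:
f = 1/468 (f = -1/(4*(-219 + 102)) = -1/4/(-117) = -1/4*(-1/117) = 1/468 ≈ 0.0021368)
Y(T, X) = 2*X
W(V) = sqrt(-94 - V)
sqrt(W(f) + Y(1/(-111), -97)) = sqrt(sqrt(-94 - 1*1/468) + 2*(-97)) = sqrt(sqrt(-94 - 1/468) - 194) = sqrt(sqrt(-43993/468) - 194) = sqrt(I*sqrt(571909)/78 - 194) = sqrt(-194 + I*sqrt(571909)/78)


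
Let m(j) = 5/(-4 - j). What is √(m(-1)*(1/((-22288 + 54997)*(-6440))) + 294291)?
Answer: √130581979871660190622/21064596 ≈ 542.49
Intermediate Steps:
√(m(-1)*(1/((-22288 + 54997)*(-6440))) + 294291) = √((-5/(4 - 1))*(1/((-22288 + 54997)*(-6440))) + 294291) = √((-5/3)*(-1/6440/32709) + 294291) = √((-5*⅓)*((1/32709)*(-1/6440)) + 294291) = √(-5/3*(-1/210645960) + 294291) = √(1/126387576 + 294291) = √(37194726128617/126387576) = √130581979871660190622/21064596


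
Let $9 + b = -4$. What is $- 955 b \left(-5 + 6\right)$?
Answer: $12415$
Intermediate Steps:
$b = -13$ ($b = -9 - 4 = -13$)
$- 955 b \left(-5 + 6\right) = - 955 \left(- 13 \left(-5 + 6\right)\right) = - 955 \left(\left(-13\right) 1\right) = \left(-955\right) \left(-13\right) = 12415$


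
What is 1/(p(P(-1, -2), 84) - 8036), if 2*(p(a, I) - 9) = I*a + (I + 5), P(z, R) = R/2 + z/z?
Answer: -2/15965 ≈ -0.00012527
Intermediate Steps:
P(z, R) = 1 + R/2 (P(z, R) = R*(½) + 1 = R/2 + 1 = 1 + R/2)
p(a, I) = 23/2 + I/2 + I*a/2 (p(a, I) = 9 + (I*a + (I + 5))/2 = 9 + (I*a + (5 + I))/2 = 9 + (5 + I + I*a)/2 = 9 + (5/2 + I/2 + I*a/2) = 23/2 + I/2 + I*a/2)
1/(p(P(-1, -2), 84) - 8036) = 1/((23/2 + (½)*84 + (½)*84*(1 + (½)*(-2))) - 8036) = 1/((23/2 + 42 + (½)*84*(1 - 1)) - 8036) = 1/((23/2 + 42 + (½)*84*0) - 8036) = 1/((23/2 + 42 + 0) - 8036) = 1/(107/2 - 8036) = 1/(-15965/2) = -2/15965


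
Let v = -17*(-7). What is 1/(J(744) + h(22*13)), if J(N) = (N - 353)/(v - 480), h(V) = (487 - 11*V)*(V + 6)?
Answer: -361/280290899 ≈ -1.2879e-6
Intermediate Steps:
v = 119
h(V) = (6 + V)*(487 - 11*V) (h(V) = (487 - 11*V)*(6 + V) = (6 + V)*(487 - 11*V))
J(N) = 353/361 - N/361 (J(N) = (N - 353)/(119 - 480) = (-353 + N)/(-361) = (-353 + N)*(-1/361) = 353/361 - N/361)
1/(J(744) + h(22*13)) = 1/((353/361 - 1/361*744) + (2922 - 11*(22*13)² + 421*(22*13))) = 1/((353/361 - 744/361) + (2922 - 11*286² + 421*286)) = 1/(-391/361 + (2922 - 11*81796 + 120406)) = 1/(-391/361 + (2922 - 899756 + 120406)) = 1/(-391/361 - 776428) = 1/(-280290899/361) = -361/280290899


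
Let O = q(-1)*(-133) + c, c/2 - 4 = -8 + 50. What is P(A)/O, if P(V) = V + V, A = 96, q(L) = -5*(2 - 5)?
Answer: -192/1903 ≈ -0.10089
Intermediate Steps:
c = 92 (c = 8 + 2*(-8 + 50) = 8 + 2*42 = 8 + 84 = 92)
q(L) = 15 (q(L) = -5*(-3) = 15)
P(V) = 2*V
O = -1903 (O = 15*(-133) + 92 = -1995 + 92 = -1903)
P(A)/O = (2*96)/(-1903) = 192*(-1/1903) = -192/1903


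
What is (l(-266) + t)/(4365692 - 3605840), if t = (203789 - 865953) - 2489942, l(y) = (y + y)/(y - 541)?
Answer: -1271874505/306600282 ≈ -4.1483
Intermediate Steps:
l(y) = 2*y/(-541 + y) (l(y) = (2*y)/(-541 + y) = 2*y/(-541 + y))
t = -3152106 (t = -662164 - 2489942 = -3152106)
(l(-266) + t)/(4365692 - 3605840) = (2*(-266)/(-541 - 266) - 3152106)/(4365692 - 3605840) = (2*(-266)/(-807) - 3152106)/759852 = (2*(-266)*(-1/807) - 3152106)*(1/759852) = (532/807 - 3152106)*(1/759852) = -2543749010/807*1/759852 = -1271874505/306600282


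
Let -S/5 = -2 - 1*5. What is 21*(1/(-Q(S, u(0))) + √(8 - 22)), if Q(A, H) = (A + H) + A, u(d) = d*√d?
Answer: -3/10 + 21*I*√14 ≈ -0.3 + 78.575*I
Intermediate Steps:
u(d) = d^(3/2)
S = 35 (S = -5*(-2 - 1*5) = -5*(-2 - 5) = -5*(-7) = 35)
Q(A, H) = H + 2*A
21*(1/(-Q(S, u(0))) + √(8 - 22)) = 21*(1/(-(0^(3/2) + 2*35)) + √(8 - 22)) = 21*(1/(-(0 + 70)) + √(-14)) = 21*(1/(-1*70) + I*√14) = 21*(1/(-70) + I*√14) = 21*(-1/70 + I*√14) = -3/10 + 21*I*√14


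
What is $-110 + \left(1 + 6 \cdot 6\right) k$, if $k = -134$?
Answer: $-5068$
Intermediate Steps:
$-110 + \left(1 + 6 \cdot 6\right) k = -110 + \left(1 + 6 \cdot 6\right) \left(-134\right) = -110 + \left(1 + 36\right) \left(-134\right) = -110 + 37 \left(-134\right) = -110 - 4958 = -5068$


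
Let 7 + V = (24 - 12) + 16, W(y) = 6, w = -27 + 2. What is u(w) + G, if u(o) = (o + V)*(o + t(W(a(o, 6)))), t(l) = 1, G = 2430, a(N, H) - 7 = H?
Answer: 2526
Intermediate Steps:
a(N, H) = 7 + H
w = -25
V = 21 (V = -7 + ((24 - 12) + 16) = -7 + (12 + 16) = -7 + 28 = 21)
u(o) = (1 + o)*(21 + o) (u(o) = (o + 21)*(o + 1) = (21 + o)*(1 + o) = (1 + o)*(21 + o))
u(w) + G = (21 + (-25)² + 22*(-25)) + 2430 = (21 + 625 - 550) + 2430 = 96 + 2430 = 2526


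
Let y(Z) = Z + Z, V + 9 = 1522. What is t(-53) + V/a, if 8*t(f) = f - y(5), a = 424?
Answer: -913/212 ≈ -4.3066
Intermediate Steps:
V = 1513 (V = -9 + 1522 = 1513)
y(Z) = 2*Z
t(f) = -5/4 + f/8 (t(f) = (f - 2*5)/8 = (f - 1*10)/8 = (f - 10)/8 = (-10 + f)/8 = -5/4 + f/8)
t(-53) + V/a = (-5/4 + (⅛)*(-53)) + 1513/424 = (-5/4 - 53/8) + 1513*(1/424) = -63/8 + 1513/424 = -913/212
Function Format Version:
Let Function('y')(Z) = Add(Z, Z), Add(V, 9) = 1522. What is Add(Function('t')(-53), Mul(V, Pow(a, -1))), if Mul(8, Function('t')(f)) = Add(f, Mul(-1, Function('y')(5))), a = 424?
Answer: Rational(-913, 212) ≈ -4.3066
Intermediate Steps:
V = 1513 (V = Add(-9, 1522) = 1513)
Function('y')(Z) = Mul(2, Z)
Function('t')(f) = Add(Rational(-5, 4), Mul(Rational(1, 8), f)) (Function('t')(f) = Mul(Rational(1, 8), Add(f, Mul(-1, Mul(2, 5)))) = Mul(Rational(1, 8), Add(f, Mul(-1, 10))) = Mul(Rational(1, 8), Add(f, -10)) = Mul(Rational(1, 8), Add(-10, f)) = Add(Rational(-5, 4), Mul(Rational(1, 8), f)))
Add(Function('t')(-53), Mul(V, Pow(a, -1))) = Add(Add(Rational(-5, 4), Mul(Rational(1, 8), -53)), Mul(1513, Pow(424, -1))) = Add(Add(Rational(-5, 4), Rational(-53, 8)), Mul(1513, Rational(1, 424))) = Add(Rational(-63, 8), Rational(1513, 424)) = Rational(-913, 212)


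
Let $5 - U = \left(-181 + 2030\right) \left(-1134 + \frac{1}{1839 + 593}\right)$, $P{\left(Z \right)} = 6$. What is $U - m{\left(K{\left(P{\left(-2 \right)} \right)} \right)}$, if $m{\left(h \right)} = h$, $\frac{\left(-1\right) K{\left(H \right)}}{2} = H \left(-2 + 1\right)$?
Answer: $\frac{5099316039}{2432} \approx 2.0968 \cdot 10^{6}$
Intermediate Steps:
$K{\left(H \right)} = 2 H$ ($K{\left(H \right)} = - 2 H \left(-2 + 1\right) = - 2 H \left(-1\right) = - 2 \left(- H\right) = 2 H$)
$U = \frac{5099345223}{2432}$ ($U = 5 - \left(-181 + 2030\right) \left(-1134 + \frac{1}{1839 + 593}\right) = 5 - 1849 \left(-1134 + \frac{1}{2432}\right) = 5 - 1849 \left(- \frac{2757887}{2432}\right) = 5 - - \frac{5099333063}{2432} = 5 + \frac{5099333063}{2432} = \frac{5099345223}{2432} \approx 2.0968 \cdot 10^{6}$)
$U - m{\left(K{\left(P{\left(-2 \right)} \right)} \right)} = \frac{5099345223}{2432} - 2 \cdot 6 = \frac{5099345223}{2432} - 12 = \frac{5099316039}{2432}$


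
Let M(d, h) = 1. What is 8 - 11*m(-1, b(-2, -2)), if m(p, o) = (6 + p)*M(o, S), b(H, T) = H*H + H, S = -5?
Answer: -47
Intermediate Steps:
b(H, T) = H + H**2 (b(H, T) = H**2 + H = H + H**2)
m(p, o) = 6 + p (m(p, o) = (6 + p)*1 = 6 + p)
8 - 11*m(-1, b(-2, -2)) = 8 - 11*(6 - 1) = 8 - 11*5 = 8 - 55 = -47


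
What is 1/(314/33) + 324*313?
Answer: 31843401/314 ≈ 1.0141e+5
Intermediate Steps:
1/(314/33) + 324*313 = 1/(314*(1/33)) + 101412 = 1/(314/33) + 101412 = 33/314 + 101412 = 31843401/314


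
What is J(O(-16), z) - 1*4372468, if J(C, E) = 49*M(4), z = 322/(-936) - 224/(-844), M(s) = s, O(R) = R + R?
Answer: -4372272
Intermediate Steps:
O(R) = 2*R
z = -7763/98748 (z = 322*(-1/936) - 224*(-1/844) = -161/468 + 56/211 = -7763/98748 ≈ -0.078614)
J(C, E) = 196 (J(C, E) = 49*4 = 196)
J(O(-16), z) - 1*4372468 = 196 - 1*4372468 = 196 - 4372468 = -4372272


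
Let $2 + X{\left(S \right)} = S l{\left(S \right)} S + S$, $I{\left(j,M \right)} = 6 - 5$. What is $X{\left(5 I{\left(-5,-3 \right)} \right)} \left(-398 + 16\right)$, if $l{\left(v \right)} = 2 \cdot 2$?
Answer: $-39346$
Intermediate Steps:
$I{\left(j,M \right)} = 1$
$l{\left(v \right)} = 4$
$X{\left(S \right)} = -2 + S + 4 S^{2}$ ($X{\left(S \right)} = -2 + \left(S 4 S + S\right) = -2 + \left(4 S S + S\right) = -2 + \left(4 S^{2} + S\right) = -2 + \left(S + 4 S^{2}\right) = -2 + S + 4 S^{2}$)
$X{\left(5 I{\left(-5,-3 \right)} \right)} \left(-398 + 16\right) = \left(-2 + 5 \cdot 1 + 4 \left(5 \cdot 1\right)^{2}\right) \left(-398 + 16\right) = \left(-2 + 5 + 4 \cdot 5^{2}\right) \left(-382\right) = \left(-2 + 5 + 4 \cdot 25\right) \left(-382\right) = \left(-2 + 5 + 100\right) \left(-382\right) = 103 \left(-382\right) = -39346$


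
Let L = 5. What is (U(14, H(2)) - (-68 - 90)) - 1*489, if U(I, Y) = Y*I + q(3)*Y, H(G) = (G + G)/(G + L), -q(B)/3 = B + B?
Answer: -2333/7 ≈ -333.29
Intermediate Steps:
q(B) = -6*B (q(B) = -3*(B + B) = -6*B)
H(G) = 2*G/(5 + G) (H(G) = (G + G)/(G + 5) = (2*G)/(5 + G) = 2*G/(5 + G))
U(I, Y) = -18*Y + I*Y (U(I, Y) = Y*I + (-6*3)*Y = I*Y - 18*Y = -18*Y + I*Y)
(U(14, H(2)) - (-68 - 90)) - 1*489 = ((2*2/(5 + 2))*(-18 + 14) - (-68 - 90)) - 1*489 = ((2*2/7)*(-4) - 1*(-158)) - 489 = ((2*2*(⅐))*(-4) + 158) - 489 = ((4/7)*(-4) + 158) - 489 = (-16/7 + 158) - 489 = 1090/7 - 489 = -2333/7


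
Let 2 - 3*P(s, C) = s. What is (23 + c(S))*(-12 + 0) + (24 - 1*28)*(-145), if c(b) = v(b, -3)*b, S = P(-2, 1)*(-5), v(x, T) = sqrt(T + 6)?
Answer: 304 + 80*sqrt(3) ≈ 442.56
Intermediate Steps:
P(s, C) = 2/3 - s/3
v(x, T) = sqrt(6 + T)
S = -20/3 (S = (2/3 - 1/3*(-2))*(-5) = (2/3 + 2/3)*(-5) = (4/3)*(-5) = -20/3 ≈ -6.6667)
c(b) = b*sqrt(3) (c(b) = sqrt(6 - 3)*b = sqrt(3)*b = b*sqrt(3))
(23 + c(S))*(-12 + 0) + (24 - 1*28)*(-145) = (23 - 20*sqrt(3)/3)*(-12 + 0) + (24 - 1*28)*(-145) = (23 - 20*sqrt(3)/3)*(-12) + (24 - 28)*(-145) = (-276 + 80*sqrt(3)) - 4*(-145) = (-276 + 80*sqrt(3)) + 580 = 304 + 80*sqrt(3)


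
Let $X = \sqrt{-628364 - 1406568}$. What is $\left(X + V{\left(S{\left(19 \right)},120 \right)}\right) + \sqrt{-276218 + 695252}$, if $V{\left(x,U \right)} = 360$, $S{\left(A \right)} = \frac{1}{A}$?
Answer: $360 + \sqrt{419034} + 2 i \sqrt{508733} \approx 1007.3 + 1426.5 i$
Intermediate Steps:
$X = 2 i \sqrt{508733}$ ($X = \sqrt{-2034932} = 2 i \sqrt{508733} \approx 1426.5 i$)
$\left(X + V{\left(S{\left(19 \right)},120 \right)}\right) + \sqrt{-276218 + 695252} = \left(2 i \sqrt{508733} + 360\right) + \sqrt{-276218 + 695252} = \left(360 + 2 i \sqrt{508733}\right) + \sqrt{419034} = 360 + \sqrt{419034} + 2 i \sqrt{508733}$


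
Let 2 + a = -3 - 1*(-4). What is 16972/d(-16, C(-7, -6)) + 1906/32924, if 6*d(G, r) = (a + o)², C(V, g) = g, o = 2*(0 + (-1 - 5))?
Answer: 1676519441/2782078 ≈ 602.61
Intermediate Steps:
a = -1 (a = -2 + (-3 - 1*(-4)) = -2 + (-3 + 4) = -2 + 1 = -1)
o = -12 (o = 2*(0 - 6) = 2*(-6) = -12)
d(G, r) = 169/6 (d(G, r) = (-1 - 12)²/6 = (⅙)*(-13)² = (⅙)*169 = 169/6)
16972/d(-16, C(-7, -6)) + 1906/32924 = 16972/(169/6) + 1906/32924 = 16972*(6/169) + 1906*(1/32924) = 101832/169 + 953/16462 = 1676519441/2782078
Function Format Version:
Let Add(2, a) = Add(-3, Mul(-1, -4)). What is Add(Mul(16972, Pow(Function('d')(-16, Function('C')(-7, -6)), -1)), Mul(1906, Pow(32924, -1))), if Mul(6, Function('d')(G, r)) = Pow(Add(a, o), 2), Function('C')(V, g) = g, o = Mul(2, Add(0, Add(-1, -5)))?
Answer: Rational(1676519441, 2782078) ≈ 602.61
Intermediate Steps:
a = -1 (a = Add(-2, Add(-3, Mul(-1, -4))) = Add(-2, Add(-3, 4)) = Add(-2, 1) = -1)
o = -12 (o = Mul(2, Add(0, -6)) = Mul(2, -6) = -12)
Function('d')(G, r) = Rational(169, 6) (Function('d')(G, r) = Mul(Rational(1, 6), Pow(Add(-1, -12), 2)) = Mul(Rational(1, 6), Pow(-13, 2)) = Mul(Rational(1, 6), 169) = Rational(169, 6))
Add(Mul(16972, Pow(Function('d')(-16, Function('C')(-7, -6)), -1)), Mul(1906, Pow(32924, -1))) = Add(Mul(16972, Pow(Rational(169, 6), -1)), Mul(1906, Pow(32924, -1))) = Add(Mul(16972, Rational(6, 169)), Mul(1906, Rational(1, 32924))) = Add(Rational(101832, 169), Rational(953, 16462)) = Rational(1676519441, 2782078)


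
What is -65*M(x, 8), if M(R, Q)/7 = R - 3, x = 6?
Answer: -1365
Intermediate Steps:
M(R, Q) = -21 + 7*R (M(R, Q) = 7*(R - 3) = 7*(-3 + R) = -21 + 7*R)
-65*M(x, 8) = -65*(-21 + 7*6) = -65*(-21 + 42) = -65*21 = -1365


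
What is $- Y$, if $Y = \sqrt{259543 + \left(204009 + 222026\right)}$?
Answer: $- \sqrt{685578} \approx -828.0$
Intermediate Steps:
$Y = \sqrt{685578}$ ($Y = \sqrt{259543 + 426035} = \sqrt{685578} \approx 828.0$)
$- Y = - \sqrt{685578}$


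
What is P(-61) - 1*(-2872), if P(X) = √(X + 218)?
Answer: 2872 + √157 ≈ 2884.5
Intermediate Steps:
P(X) = √(218 + X)
P(-61) - 1*(-2872) = √(218 - 61) - 1*(-2872) = √157 + 2872 = 2872 + √157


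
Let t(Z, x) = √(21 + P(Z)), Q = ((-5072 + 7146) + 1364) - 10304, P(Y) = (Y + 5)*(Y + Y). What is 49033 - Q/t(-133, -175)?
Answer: 49033 + 6866*√34069/34069 ≈ 49070.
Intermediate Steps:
P(Y) = 2*Y*(5 + Y) (P(Y) = (5 + Y)*(2*Y) = 2*Y*(5 + Y))
Q = -6866 (Q = (2074 + 1364) - 10304 = 3438 - 10304 = -6866)
t(Z, x) = √(21 + 2*Z*(5 + Z))
49033 - Q/t(-133, -175) = 49033 - (-6866)/(√(21 + 2*(-133)*(5 - 133))) = 49033 - (-6866)/(√(21 + 2*(-133)*(-128))) = 49033 - (-6866)/(√(21 + 34048)) = 49033 - (-6866)/(√34069) = 49033 - (-6866)*√34069/34069 = 49033 + 6866*√34069/34069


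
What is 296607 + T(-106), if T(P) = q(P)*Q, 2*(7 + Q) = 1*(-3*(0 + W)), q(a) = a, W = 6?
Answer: 298303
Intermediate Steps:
Q = -16 (Q = -7 + (1*(-3*(0 + 6)))/2 = -7 + (1*(-3*6))/2 = -7 + (1*(-18))/2 = -7 + (½)*(-18) = -7 - 9 = -16)
T(P) = -16*P (T(P) = P*(-16) = -16*P)
296607 + T(-106) = 296607 - 16*(-106) = 296607 + 1696 = 298303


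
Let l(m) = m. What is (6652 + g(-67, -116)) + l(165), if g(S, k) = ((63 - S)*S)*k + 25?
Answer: 1017202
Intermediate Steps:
g(S, k) = 25 + S*k*(63 - S) (g(S, k) = (S*(63 - S))*k + 25 = S*k*(63 - S) + 25 = 25 + S*k*(63 - S))
(6652 + g(-67, -116)) + l(165) = (6652 + (25 - 1*(-116)*(-67)**2 + 63*(-67)*(-116))) + 165 = (6652 + (25 - 1*(-116)*4489 + 489636)) + 165 = (6652 + (25 + 520724 + 489636)) + 165 = (6652 + 1010385) + 165 = 1017037 + 165 = 1017202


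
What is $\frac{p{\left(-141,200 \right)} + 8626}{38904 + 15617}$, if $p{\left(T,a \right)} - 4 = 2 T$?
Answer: $\frac{8348}{54521} \approx 0.15312$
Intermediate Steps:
$p{\left(T,a \right)} = 4 + 2 T$
$\frac{p{\left(-141,200 \right)} + 8626}{38904 + 15617} = \frac{\left(4 + 2 \left(-141\right)\right) + 8626}{38904 + 15617} = \frac{\left(4 - 282\right) + 8626}{54521} = \left(-278 + 8626\right) \frac{1}{54521} = 8348 \cdot \frac{1}{54521} = \frac{8348}{54521}$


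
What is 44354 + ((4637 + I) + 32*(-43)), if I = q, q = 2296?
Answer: 49911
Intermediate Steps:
I = 2296
44354 + ((4637 + I) + 32*(-43)) = 44354 + ((4637 + 2296) + 32*(-43)) = 44354 + (6933 - 1376) = 44354 + 5557 = 49911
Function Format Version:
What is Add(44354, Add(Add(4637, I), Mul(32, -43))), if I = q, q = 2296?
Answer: 49911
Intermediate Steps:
I = 2296
Add(44354, Add(Add(4637, I), Mul(32, -43))) = Add(44354, Add(Add(4637, 2296), Mul(32, -43))) = Add(44354, Add(6933, -1376)) = Add(44354, 5557) = 49911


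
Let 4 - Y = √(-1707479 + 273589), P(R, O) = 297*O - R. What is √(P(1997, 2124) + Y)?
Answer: √(628835 - I*√1433890) ≈ 792.99 - 0.755*I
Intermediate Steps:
P(R, O) = -R + 297*O
Y = 4 - I*√1433890 (Y = 4 - √(-1707479 + 273589) = 4 - √(-1433890) = 4 - I*√1433890 ≈ 4.0 - 1197.5*I)
√(P(1997, 2124) + Y) = √((-1*1997 + 297*2124) + (4 - I*√1433890)) = √((-1997 + 630828) + (4 - I*√1433890)) = √(628831 + (4 - I*√1433890)) = √(628835 - I*√1433890)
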